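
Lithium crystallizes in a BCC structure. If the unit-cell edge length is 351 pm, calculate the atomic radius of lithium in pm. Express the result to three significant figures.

152 pm

In a BCC lattice, atoms touch along the body diagonal, so √3·a = 4r.
r = √3·a/4 = 1.7321 × 351 / 4 = 152 pm.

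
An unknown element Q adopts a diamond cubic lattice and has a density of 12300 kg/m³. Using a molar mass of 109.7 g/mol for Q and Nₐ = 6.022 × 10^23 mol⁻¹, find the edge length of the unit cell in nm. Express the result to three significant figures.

0.491 nm

With Z = 8 atoms per diamond cubic cell, a³ = Z·M/(N_A·ρ) = 8 × 109.7 / (6.022 × 10²³ × 12.30 g/cm³) = 1.185 × 10^-22 cm³.
a = (1.185 × 10^-22)^(1/3) = 4.912 × 10^-8 cm = 0.491 nm.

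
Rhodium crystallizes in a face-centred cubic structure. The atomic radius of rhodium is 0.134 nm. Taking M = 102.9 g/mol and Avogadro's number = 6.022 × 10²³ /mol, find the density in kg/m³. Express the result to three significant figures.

In an FCC lattice, atoms touch along the face diagonal, so √2·a = 4r, giving a = 0.3790 nm = 3.790 × 10^-8 cm.
With Z = 4, ρ = Z·M/(N_A·a³) = 4 × 102.9 / (6.022 × 10²³ × 5.444 × 10^-23) = 12.55 g/cm³ = 12600 kg/m³.

12600 kg/m³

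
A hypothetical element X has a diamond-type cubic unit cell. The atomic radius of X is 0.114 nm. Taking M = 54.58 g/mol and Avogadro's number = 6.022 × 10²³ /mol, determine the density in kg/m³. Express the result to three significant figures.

In a diamond cubic lattice, nearest neighbors lie along the body diagonal with √3·a = 8r, giving a = 0.5265 nm = 5.265 × 10^-8 cm.
With Z = 8, ρ = Z·M/(N_A·a³) = 8 × 54.58 / (6.022 × 10²³ × 1.460 × 10^-22) = 4.967 g/cm³ = 4970 kg/m³.

4970 kg/m³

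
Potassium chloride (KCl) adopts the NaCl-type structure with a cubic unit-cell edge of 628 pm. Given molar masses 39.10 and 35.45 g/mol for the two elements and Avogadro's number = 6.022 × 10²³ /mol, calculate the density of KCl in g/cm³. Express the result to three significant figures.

The NaCl-type structure contains Z = 4 formula units per cell; M(KCl) = 39.10 + 35.45 = 74.55 g/mol.
a³ = (6.280 × 10^-8 cm)³ = 2.477 × 10^-22 cm³.
ρ = 4 × 74.55 / (6.022 × 10²³ × 2.477 × 10^-22) = 1.999 g/cm³.

2.00 g/cm³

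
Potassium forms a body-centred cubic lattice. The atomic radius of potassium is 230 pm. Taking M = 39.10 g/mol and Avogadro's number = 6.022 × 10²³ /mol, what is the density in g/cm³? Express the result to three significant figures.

0.867 g/cm³

In a BCC lattice, atoms touch along the body diagonal, so √3·a = 4r, giving a = 531.2 pm = 5.312 × 10^-8 cm.
With Z = 2, ρ = Z·M/(N_A·a³) = 2 × 39.10 / (6.022 × 10²³ × 1.499 × 10^-22) = 0.8665 g/cm³.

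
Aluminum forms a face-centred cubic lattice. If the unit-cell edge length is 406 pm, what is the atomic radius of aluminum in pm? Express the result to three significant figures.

144 pm

In an FCC lattice, atoms touch along the face diagonal, so √2·a = 4r.
r = √2·a/4 = 1.4142 × 406 / 4 = 144 pm.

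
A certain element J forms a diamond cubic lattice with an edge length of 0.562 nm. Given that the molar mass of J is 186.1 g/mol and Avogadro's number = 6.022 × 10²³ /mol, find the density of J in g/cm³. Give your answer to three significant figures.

A diamond cubic unit cell contains Z = 8 atoms.
Cell volume: a³ = (0.562 nm)³ = (5.620 × 10^-8 cm)³ = 1.775 × 10^-22 cm³.
ρ = Z·M/(N_A·a³) = 8 × 186.1 / (6.022 × 10²³ × 1.775 × 10^-22) = 13.93 g/cm³.

13.9 g/cm³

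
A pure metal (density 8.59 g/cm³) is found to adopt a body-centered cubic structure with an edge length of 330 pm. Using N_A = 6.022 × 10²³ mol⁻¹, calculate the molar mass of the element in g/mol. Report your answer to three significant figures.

A BCC cell has Z = 2 atoms; a = 3.300 × 10^-8 cm.
M = ρ·N_A·a³/Z = 8.59 × 6.022 × 10²³ × 3.594 × 10^-23 / 2 = 92.9 g/mol.

92.9 g/mol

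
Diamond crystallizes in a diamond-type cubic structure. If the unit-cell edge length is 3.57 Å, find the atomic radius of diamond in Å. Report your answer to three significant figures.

0.773 Å

In a diamond cubic lattice, nearest neighbors lie along the body diagonal with √3·a = 8r.
r = √3·a/8 = 1.7321 × 3.57 / 8 = 0.773 Å.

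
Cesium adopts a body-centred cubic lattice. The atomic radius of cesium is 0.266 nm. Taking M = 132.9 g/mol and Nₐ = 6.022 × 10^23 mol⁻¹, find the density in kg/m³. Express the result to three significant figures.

In a BCC lattice, atoms touch along the body diagonal, so √3·a = 4r, giving a = 0.6143 nm = 6.143 × 10^-8 cm.
With Z = 2, ρ = Z·M/(N_A·a³) = 2 × 132.9 / (6.022 × 10²³ × 2.318 × 10^-22) = 1.904 g/cm³ = 1900 kg/m³.

1900 kg/m³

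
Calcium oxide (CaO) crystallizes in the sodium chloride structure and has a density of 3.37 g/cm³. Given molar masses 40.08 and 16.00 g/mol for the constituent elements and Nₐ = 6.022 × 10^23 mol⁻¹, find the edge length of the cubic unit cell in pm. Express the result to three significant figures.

480 pm

M(CaO) = 56.08 g/mol; Z = 4 formula units per cell.
a³ = Z·M/(N_A·ρ) = 4 × 56.08 / (6.022 × 10²³ × 3.37) = 1.105 × 10^-22 cm³, so a = 4.799 × 10^-8 cm = 480 pm.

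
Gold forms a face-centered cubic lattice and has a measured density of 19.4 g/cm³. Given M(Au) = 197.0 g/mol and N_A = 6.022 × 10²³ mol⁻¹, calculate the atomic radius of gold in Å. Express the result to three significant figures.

1.44 Å

For an FCC cell (Z = 4), a³ = Z·M/(N_A·ρ) = 4 × 197.0 / (6.022 × 10²³ × 19.40) = 6.745 × 10^-23 cm³, so a = 4.071 × 10^-8 cm = 4.071 Å.
Atoms touch along the face diagonal, so √2·a = 4r, so r = 0.3536 × a = 1.44 Å.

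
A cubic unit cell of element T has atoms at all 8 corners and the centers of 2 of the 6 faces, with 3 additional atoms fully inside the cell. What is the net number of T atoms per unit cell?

Corner atoms are shared by 8 cells (1/8 each), face atoms by 2 (1/2 each), interior atoms are unshared.
Net atoms = 8 × 1/8 + 2 × 1/2 + 3 = 1 + 1 + 3 = 5.

5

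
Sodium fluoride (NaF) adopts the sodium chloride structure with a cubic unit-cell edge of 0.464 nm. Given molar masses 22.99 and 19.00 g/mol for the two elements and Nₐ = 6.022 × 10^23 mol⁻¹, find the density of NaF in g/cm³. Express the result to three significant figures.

The sodium chloride structure contains Z = 4 formula units per cell; M(NaF) = 22.99 + 19.00 = 41.99 g/mol.
a³ = (4.640 × 10^-8 cm)³ = 9.990 × 10^-23 cm³.
ρ = 4 × 41.99 / (6.022 × 10²³ × 9.990 × 10^-23) = 2.792 g/cm³.

2.79 g/cm³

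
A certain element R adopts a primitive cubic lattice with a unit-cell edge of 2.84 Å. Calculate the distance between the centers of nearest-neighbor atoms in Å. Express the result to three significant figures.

2.84 Å

In a simple cubic structure, atoms touch along the cell edge, so a = 2r; the nearest-neighbor distance equals 2r = 1.000·a.
d = 1.000 × 2.84 = 2.84 Å.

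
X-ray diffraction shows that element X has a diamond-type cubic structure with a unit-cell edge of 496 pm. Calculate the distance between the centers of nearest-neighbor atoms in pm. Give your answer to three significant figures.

In a diamond cubic structure, nearest neighbors lie along the body diagonal with √3·a = 8r; the nearest-neighbor distance equals 2r = 0.4330·a.
d = 0.4330 × 496 = 215 pm.

215 pm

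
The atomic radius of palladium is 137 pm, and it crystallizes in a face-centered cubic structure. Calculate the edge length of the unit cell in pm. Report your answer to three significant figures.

In an FCC lattice, atoms touch along the face diagonal, so √2·a = 4r.
a = 4r/√2 = 4 × 137 / 1.4142 = 387 pm.

387 pm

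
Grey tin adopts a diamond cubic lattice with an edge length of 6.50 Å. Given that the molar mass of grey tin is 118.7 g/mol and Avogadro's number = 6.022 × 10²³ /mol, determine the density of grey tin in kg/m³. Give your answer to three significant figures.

A diamond cubic unit cell contains Z = 8 atoms.
Cell volume: a³ = (6.50 Å)³ = (6.500 × 10^-8 cm)³ = 2.746 × 10^-22 cm³.
ρ = Z·M/(N_A·a³) = 8 × 118.7 / (6.022 × 10²³ × 2.746 × 10^-22) = 5.742 g/cm³ = 5740 kg/m³.

5740 kg/m³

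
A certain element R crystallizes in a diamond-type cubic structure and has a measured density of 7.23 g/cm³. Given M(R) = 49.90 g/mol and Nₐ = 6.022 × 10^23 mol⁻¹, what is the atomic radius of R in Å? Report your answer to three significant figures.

For a diamond cubic cell (Z = 8), a³ = Z·M/(N_A·ρ) = 8 × 49.90 / (6.022 × 10²³ × 7.230) = 9.169 × 10^-23 cm³, so a = 4.509 × 10^-8 cm = 4.509 Å.
Nearest neighbors lie along the body diagonal with √3·a = 8r, so r = 0.2165 × a = 0.976 Å.

0.976 Å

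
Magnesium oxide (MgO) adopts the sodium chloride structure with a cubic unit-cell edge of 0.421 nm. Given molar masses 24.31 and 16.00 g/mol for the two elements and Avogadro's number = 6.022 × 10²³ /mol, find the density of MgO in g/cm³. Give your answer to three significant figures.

3.59 g/cm³

The sodium chloride structure contains Z = 4 formula units per cell; M(MgO) = 24.31 + 16.00 = 40.31 g/mol.
a³ = (4.210 × 10^-8 cm)³ = 7.462 × 10^-23 cm³.
ρ = 4 × 40.31 / (6.022 × 10²³ × 7.462 × 10^-23) = 3.588 g/cm³.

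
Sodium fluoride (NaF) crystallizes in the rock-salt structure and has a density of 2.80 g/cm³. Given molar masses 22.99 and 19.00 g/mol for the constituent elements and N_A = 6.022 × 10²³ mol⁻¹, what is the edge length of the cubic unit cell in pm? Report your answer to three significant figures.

M(NaF) = 41.99 g/mol; Z = 4 formula units per cell.
a³ = Z·M/(N_A·ρ) = 4 × 41.99 / (6.022 × 10²³ × 2.80) = 9.961 × 10^-23 cm³, so a = 4.636 × 10^-8 cm = 464 pm.

464 pm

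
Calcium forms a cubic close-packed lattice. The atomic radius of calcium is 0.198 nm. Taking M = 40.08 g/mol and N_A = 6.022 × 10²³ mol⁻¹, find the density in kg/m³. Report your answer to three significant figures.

1520 kg/m³

In an FCC lattice, atoms touch along the face diagonal, so √2·a = 4r, giving a = 0.5600 nm = 5.600 × 10^-8 cm.
With Z = 4, ρ = Z·M/(N_A·a³) = 4 × 40.08 / (6.022 × 10²³ × 1.756 × 10^-22) = 1.516 g/cm³ = 1520 kg/m³.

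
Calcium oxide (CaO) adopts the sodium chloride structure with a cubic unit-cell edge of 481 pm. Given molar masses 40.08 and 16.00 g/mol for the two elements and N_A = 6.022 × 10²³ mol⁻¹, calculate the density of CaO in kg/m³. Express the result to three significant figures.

3350 kg/m³

The sodium chloride structure contains Z = 4 formula units per cell; M(CaO) = 40.08 + 16.00 = 56.08 g/mol.
a³ = (4.810 × 10^-8 cm)³ = 1.113 × 10^-22 cm³.
ρ = 4 × 56.08 / (6.022 × 10²³ × 1.113 × 10^-22) = 3.347 g/cm³ = 3350 kg/m³.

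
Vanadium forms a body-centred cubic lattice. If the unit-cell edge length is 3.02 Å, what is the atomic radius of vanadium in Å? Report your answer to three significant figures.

1.31 Å

In a BCC lattice, atoms touch along the body diagonal, so √3·a = 4r.
r = √3·a/4 = 1.7321 × 3.02 / 4 = 1.31 Å.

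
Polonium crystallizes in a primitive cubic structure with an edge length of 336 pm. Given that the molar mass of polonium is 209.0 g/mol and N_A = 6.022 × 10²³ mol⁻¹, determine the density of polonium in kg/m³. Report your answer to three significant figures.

9150 kg/m³

A simple cubic unit cell contains Z = 1 atom.
Cell volume: a³ = (336 pm)³ = (3.360 × 10^-8 cm)³ = 3.793 × 10^-23 cm³.
ρ = Z·M/(N_A·a³) = 1 × 209.0 / (6.022 × 10²³ × 3.793 × 10^-23) = 9.149 g/cm³ = 9150 kg/m³.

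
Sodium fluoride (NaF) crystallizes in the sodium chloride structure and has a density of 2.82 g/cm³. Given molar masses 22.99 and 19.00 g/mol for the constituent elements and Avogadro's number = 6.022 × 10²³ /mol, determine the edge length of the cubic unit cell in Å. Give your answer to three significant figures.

M(NaF) = 41.99 g/mol; Z = 4 formula units per cell.
a³ = Z·M/(N_A·ρ) = 4 × 41.99 / (6.022 × 10²³ × 2.82) = 9.890 × 10^-23 cm³, so a = 4.625 × 10^-8 cm = 4.62 Å.

4.62 Å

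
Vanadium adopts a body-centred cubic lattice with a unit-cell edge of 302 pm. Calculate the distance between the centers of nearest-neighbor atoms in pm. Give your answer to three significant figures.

In a BCC structure, atoms touch along the body diagonal, so √3·a = 4r; the nearest-neighbor distance equals 2r = 0.8660·a.
d = 0.8660 × 302 = 262 pm.

262 pm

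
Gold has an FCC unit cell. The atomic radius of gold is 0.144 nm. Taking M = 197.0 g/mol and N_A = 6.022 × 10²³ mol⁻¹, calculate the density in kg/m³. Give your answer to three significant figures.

19400 kg/m³

In an FCC lattice, atoms touch along the face diagonal, so √2·a = 4r, giving a = 0.4073 nm = 4.073 × 10^-8 cm.
With Z = 4, ρ = Z·M/(N_A·a³) = 4 × 197.0 / (6.022 × 10²³ × 6.757 × 10^-23) = 19.37 g/cm³ = 19400 kg/m³.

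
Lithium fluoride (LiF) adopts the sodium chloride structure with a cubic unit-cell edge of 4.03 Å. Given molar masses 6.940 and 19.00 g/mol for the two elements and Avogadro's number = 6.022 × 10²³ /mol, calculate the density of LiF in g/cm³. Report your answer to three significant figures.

2.63 g/cm³

The sodium chloride structure contains Z = 4 formula units per cell; M(LiF) = 6.940 + 19.00 = 25.94 g/mol.
a³ = (4.030 × 10^-8 cm)³ = 6.545 × 10^-23 cm³.
ρ = 4 × 25.94 / (6.022 × 10²³ × 6.545 × 10^-23) = 2.633 g/cm³.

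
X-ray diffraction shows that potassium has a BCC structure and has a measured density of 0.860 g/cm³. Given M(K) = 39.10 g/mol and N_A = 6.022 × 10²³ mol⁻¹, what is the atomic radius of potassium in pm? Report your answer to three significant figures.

For a BCC cell (Z = 2), a³ = Z·M/(N_A·ρ) = 2 × 39.10 / (6.022 × 10²³ × 0.8600) = 1.510 × 10^-22 cm³, so a = 5.325 × 10^-8 cm = 532.5 pm.
Atoms touch along the body diagonal, so √3·a = 4r, so r = 0.4330 × a = 231 pm.

231 pm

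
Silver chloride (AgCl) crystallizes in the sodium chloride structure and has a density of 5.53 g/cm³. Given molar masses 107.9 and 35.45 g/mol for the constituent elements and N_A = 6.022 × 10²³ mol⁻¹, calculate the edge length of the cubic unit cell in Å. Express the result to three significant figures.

5.56 Å

M(AgCl) = 143.35 g/mol; Z = 4 formula units per cell.
a³ = Z·M/(N_A·ρ) = 4 × 143.35 / (6.022 × 10²³ × 5.53) = 1.722 × 10^-22 cm³, so a = 5.563 × 10^-8 cm = 5.56 Å.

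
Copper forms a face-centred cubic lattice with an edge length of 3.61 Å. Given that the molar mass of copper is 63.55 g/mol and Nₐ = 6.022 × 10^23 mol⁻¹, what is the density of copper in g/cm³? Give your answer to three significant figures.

8.97 g/cm³

An FCC unit cell contains Z = 4 atoms.
Cell volume: a³ = (3.61 Å)³ = (3.610 × 10^-8 cm)³ = 4.705 × 10^-23 cm³.
ρ = Z·M/(N_A·a³) = 4 × 63.55 / (6.022 × 10²³ × 4.705 × 10^-23) = 8.972 g/cm³.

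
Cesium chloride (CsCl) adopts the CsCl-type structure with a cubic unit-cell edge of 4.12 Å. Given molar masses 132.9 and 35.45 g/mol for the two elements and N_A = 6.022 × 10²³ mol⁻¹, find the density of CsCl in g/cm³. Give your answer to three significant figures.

The CsCl-type structure contains Z = 1 formula unit per cell; M(CsCl) = 132.9 + 35.45 = 168.35 g/mol.
a³ = (4.120 × 10^-8 cm)³ = 6.993 × 10^-23 cm³.
ρ = 1 × 168.35 / (6.022 × 10²³ × 6.993 × 10^-23) = 3.997 g/cm³.

4.00 g/cm³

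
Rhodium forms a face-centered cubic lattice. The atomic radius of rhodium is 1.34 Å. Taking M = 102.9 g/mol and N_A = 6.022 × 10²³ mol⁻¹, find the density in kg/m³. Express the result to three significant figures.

In an FCC lattice, atoms touch along the face diagonal, so √2·a = 4r, giving a = 3.790 Å = 3.790 × 10^-8 cm.
With Z = 4, ρ = Z·M/(N_A·a³) = 4 × 102.9 / (6.022 × 10²³ × 5.444 × 10^-23) = 12.55 g/cm³ = 12600 kg/m³.

12600 kg/m³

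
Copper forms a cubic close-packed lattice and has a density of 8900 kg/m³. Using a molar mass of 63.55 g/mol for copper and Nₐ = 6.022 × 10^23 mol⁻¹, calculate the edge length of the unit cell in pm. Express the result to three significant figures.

With Z = 4 atoms per FCC cell, a³ = Z·M/(N_A·ρ) = 4 × 63.55 / (6.022 × 10²³ × 8.900 g/cm³) = 4.743 × 10^-23 cm³.
a = (4.743 × 10^-23)^(1/3) = 3.620 × 10^-8 cm = 362 pm.

362 pm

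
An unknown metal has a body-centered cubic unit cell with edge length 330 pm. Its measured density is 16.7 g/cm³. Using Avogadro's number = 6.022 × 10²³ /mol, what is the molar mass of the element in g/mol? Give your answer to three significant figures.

A BCC cell has Z = 2 atoms; a = 3.300 × 10^-8 cm.
M = ρ·N_A·a³/Z = 16.7 × 6.022 × 10²³ × 3.594 × 10^-23 / 2 = 181 g/mol.

181 g/mol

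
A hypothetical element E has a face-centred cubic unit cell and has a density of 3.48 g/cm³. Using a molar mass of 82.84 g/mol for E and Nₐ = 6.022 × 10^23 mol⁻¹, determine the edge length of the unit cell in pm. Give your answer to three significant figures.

541 pm

With Z = 4 atoms per FCC cell, a³ = Z·M/(N_A·ρ) = 4 × 82.84 / (6.022 × 10²³ × 3.480 g/cm³) = 1.581 × 10^-22 cm³.
a = (1.581 × 10^-22)^(1/3) = 5.407 × 10^-8 cm = 541 pm.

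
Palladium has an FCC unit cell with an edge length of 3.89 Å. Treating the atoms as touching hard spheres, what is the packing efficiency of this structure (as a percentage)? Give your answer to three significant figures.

In an FCC lattice atoms touch along the face diagonal, so √2·a = 4r, so r = 0.3536a = 1.375 Å.
Packing fraction = Z·(4/3)πr³ / a³ = 4 × (4/3)π × (1.375)³ / (3.89)³ = 0.7405 = 74.0%.

74.0%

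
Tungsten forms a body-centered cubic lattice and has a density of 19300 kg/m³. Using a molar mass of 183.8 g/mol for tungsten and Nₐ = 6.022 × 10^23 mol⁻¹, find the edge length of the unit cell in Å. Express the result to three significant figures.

3.16 Å

With Z = 2 atoms per BCC cell, a³ = Z·M/(N_A·ρ) = 2 × 183.8 / (6.022 × 10²³ × 19.30 g/cm³) = 3.163 × 10^-23 cm³.
a = (3.163 × 10^-23)^(1/3) = 3.162 × 10^-8 cm = 3.16 Å.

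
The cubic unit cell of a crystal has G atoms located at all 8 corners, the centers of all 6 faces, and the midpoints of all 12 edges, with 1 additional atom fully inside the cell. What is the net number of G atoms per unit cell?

8

Corner atoms are shared by 8 cells (1/8 each), face atoms by 2 (1/2 each), edge atoms by 4 (1/4 each), interior atoms are unshared.
Net atoms = 8 × 1/8 + 6 × 1/2 + 12 × 1/4 + 1 = 1 + 3 + 3 + 1 = 8.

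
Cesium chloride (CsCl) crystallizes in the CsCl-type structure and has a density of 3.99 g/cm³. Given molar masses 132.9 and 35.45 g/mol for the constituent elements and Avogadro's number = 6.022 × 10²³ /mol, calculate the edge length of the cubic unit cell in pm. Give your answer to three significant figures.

412 pm

M(CsCl) = 168.35 g/mol; Z = 1 formula unit per cell.
a³ = Z·M/(N_A·ρ) = 1 × 168.35 / (6.022 × 10²³ × 3.99) = 7.006 × 10^-23 cm³, so a = 4.123 × 10^-8 cm = 412 pm.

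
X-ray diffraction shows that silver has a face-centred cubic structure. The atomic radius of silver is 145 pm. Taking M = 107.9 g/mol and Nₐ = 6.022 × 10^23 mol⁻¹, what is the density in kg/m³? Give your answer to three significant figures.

In an FCC lattice, atoms touch along the face diagonal, so √2·a = 4r, giving a = 410.1 pm = 4.101 × 10^-8 cm.
With Z = 4, ρ = Z·M/(N_A·a³) = 4 × 107.9 / (6.022 × 10²³ × 6.898 × 10^-23) = 10.39 g/cm³ = 10400 kg/m³.

10400 kg/m³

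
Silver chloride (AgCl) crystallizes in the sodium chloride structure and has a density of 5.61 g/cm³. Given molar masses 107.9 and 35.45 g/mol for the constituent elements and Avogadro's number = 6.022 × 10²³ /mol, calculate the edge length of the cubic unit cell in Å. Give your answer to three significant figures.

5.54 Å

M(AgCl) = 143.35 g/mol; Z = 4 formula units per cell.
a³ = Z·M/(N_A·ρ) = 4 × 143.35 / (6.022 × 10²³ × 5.61) = 1.697 × 10^-22 cm³, so a = 5.537 × 10^-8 cm = 5.54 Å.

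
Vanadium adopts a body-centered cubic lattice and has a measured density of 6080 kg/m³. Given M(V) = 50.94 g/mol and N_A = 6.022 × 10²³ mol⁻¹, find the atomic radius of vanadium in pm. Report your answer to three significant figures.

For a BCC cell (Z = 2), a³ = Z·M/(N_A·ρ) = 2 × 50.94 / (6.022 × 10²³ × 6.080) = 2.783 × 10^-23 cm³, so a = 3.030 × 10^-8 cm = 303.0 pm.
Atoms touch along the body diagonal, so √3·a = 4r, so r = 0.4330 × a = 131 pm.

131 pm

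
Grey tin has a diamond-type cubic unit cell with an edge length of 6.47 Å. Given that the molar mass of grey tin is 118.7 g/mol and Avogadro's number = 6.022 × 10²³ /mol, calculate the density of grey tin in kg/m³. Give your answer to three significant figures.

A diamond cubic unit cell contains Z = 8 atoms.
Cell volume: a³ = (6.47 Å)³ = (6.470 × 10^-8 cm)³ = 2.708 × 10^-22 cm³.
ρ = Z·M/(N_A·a³) = 8 × 118.7 / (6.022 × 10²³ × 2.708 × 10^-22) = 5.822 g/cm³ = 5820 kg/m³.

5820 kg/m³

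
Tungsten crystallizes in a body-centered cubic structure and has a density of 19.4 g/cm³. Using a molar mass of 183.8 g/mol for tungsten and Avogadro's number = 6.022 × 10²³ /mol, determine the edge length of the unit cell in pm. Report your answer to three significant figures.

With Z = 2 atoms per BCC cell, a³ = Z·M/(N_A·ρ) = 2 × 183.8 / (6.022 × 10²³ × 19.40 g/cm³) = 3.147 × 10^-23 cm³.
a = (3.147 × 10^-23)^(1/3) = 3.157 × 10^-8 cm = 316 pm.

316 pm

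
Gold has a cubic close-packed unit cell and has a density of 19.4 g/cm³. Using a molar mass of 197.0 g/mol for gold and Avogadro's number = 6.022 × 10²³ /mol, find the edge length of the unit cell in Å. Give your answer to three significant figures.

4.07 Å

With Z = 4 atoms per FCC cell, a³ = Z·M/(N_A·ρ) = 4 × 197.0 / (6.022 × 10²³ × 19.40 g/cm³) = 6.745 × 10^-23 cm³.
a = (6.745 × 10^-23)^(1/3) = 4.071 × 10^-8 cm = 4.07 Å.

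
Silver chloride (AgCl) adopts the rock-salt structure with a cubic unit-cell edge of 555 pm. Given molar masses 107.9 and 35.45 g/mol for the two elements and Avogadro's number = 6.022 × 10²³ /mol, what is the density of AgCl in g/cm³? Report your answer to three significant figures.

5.57 g/cm³

The rock-salt structure contains Z = 4 formula units per cell; M(AgCl) = 107.9 + 35.45 = 143.35 g/mol.
a³ = (5.550 × 10^-8 cm)³ = 1.710 × 10^-22 cm³.
ρ = 4 × 143.35 / (6.022 × 10²³ × 1.710 × 10^-22) = 5.570 g/cm³.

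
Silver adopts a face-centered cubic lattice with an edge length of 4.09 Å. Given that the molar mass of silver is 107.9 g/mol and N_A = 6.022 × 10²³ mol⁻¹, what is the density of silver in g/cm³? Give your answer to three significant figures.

An FCC unit cell contains Z = 4 atoms.
Cell volume: a³ = (4.09 Å)³ = (4.090 × 10^-8 cm)³ = 6.842 × 10^-23 cm³.
ρ = Z·M/(N_A·a³) = 4 × 107.9 / (6.022 × 10²³ × 6.842 × 10^-23) = 10.48 g/cm³.

10.5 g/cm³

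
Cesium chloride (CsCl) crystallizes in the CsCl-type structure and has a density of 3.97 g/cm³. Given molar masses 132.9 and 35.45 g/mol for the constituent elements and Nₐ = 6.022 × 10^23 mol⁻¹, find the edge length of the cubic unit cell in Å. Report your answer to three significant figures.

M(CsCl) = 168.35 g/mol; Z = 1 formula unit per cell.
a³ = Z·M/(N_A·ρ) = 1 × 168.35 / (6.022 × 10²³ × 3.97) = 7.042 × 10^-23 cm³, so a = 4.129 × 10^-8 cm = 4.13 Å.

4.13 Å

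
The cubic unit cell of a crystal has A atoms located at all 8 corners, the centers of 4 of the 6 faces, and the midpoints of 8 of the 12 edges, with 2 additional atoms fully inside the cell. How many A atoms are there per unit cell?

Corner atoms are shared by 8 cells (1/8 each), face atoms by 2 (1/2 each), edge atoms by 4 (1/4 each), interior atoms are unshared.
Net atoms = 8 × 1/8 + 4 × 1/2 + 8 × 1/4 + 2 = 1 + 2 + 2 + 2 = 7.

7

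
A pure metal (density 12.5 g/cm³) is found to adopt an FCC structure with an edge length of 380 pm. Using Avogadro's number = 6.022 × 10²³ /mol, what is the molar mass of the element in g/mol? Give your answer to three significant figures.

103 g/mol

An FCC cell has Z = 4 atoms; a = 3.800 × 10^-8 cm.
M = ρ·N_A·a³/Z = 12.5 × 6.022 × 10²³ × 5.487 × 10^-23 / 4 = 103 g/mol.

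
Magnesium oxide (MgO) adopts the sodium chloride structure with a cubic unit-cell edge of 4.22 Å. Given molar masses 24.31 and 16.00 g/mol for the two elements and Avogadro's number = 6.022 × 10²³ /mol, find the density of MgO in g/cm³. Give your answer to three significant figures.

The sodium chloride structure contains Z = 4 formula units per cell; M(MgO) = 24.31 + 16.00 = 40.31 g/mol.
a³ = (4.220 × 10^-8 cm)³ = 7.515 × 10^-23 cm³.
ρ = 4 × 40.31 / (6.022 × 10²³ × 7.515 × 10^-23) = 3.563 g/cm³.

3.56 g/cm³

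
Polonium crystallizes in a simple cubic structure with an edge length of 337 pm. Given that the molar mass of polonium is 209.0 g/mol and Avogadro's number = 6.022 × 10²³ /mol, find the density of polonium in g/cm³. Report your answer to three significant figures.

9.07 g/cm³

A simple cubic unit cell contains Z = 1 atom.
Cell volume: a³ = (337 pm)³ = (3.370 × 10^-8 cm)³ = 3.827 × 10^-23 cm³.
ρ = Z·M/(N_A·a³) = 1 × 209.0 / (6.022 × 10²³ × 3.827 × 10^-23) = 9.068 g/cm³.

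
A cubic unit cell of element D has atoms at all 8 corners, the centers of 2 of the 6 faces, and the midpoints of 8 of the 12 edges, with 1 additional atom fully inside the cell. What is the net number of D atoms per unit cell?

Corner atoms are shared by 8 cells (1/8 each), face atoms by 2 (1/2 each), edge atoms by 4 (1/4 each), interior atoms are unshared.
Net atoms = 8 × 1/8 + 2 × 1/2 + 8 × 1/4 + 1 = 1 + 1 + 2 + 1 = 5.

5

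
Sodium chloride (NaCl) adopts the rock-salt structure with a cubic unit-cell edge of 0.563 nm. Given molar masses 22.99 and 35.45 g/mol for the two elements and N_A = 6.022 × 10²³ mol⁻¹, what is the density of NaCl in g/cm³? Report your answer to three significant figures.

2.18 g/cm³

The rock-salt structure contains Z = 4 formula units per cell; M(NaCl) = 22.99 + 35.45 = 58.44 g/mol.
a³ = (5.630 × 10^-8 cm)³ = 1.785 × 10^-22 cm³.
ρ = 4 × 58.44 / (6.022 × 10²³ × 1.785 × 10^-22) = 2.175 g/cm³.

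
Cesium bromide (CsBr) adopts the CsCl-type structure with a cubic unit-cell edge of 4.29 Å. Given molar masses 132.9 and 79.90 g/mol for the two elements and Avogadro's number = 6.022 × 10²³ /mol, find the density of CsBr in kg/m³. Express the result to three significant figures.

The CsCl-type structure contains Z = 1 formula unit per cell; M(CsBr) = 132.9 + 79.90 = 212.8 g/mol.
a³ = (4.290 × 10^-8 cm)³ = 7.895 × 10^-23 cm³.
ρ = 1 × 212.8 / (6.022 × 10²³ × 7.895 × 10^-23) = 4.476 g/cm³ = 4480 kg/m³.

4480 kg/m³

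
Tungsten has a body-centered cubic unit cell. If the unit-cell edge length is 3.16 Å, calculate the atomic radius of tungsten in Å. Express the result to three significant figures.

In a BCC lattice, atoms touch along the body diagonal, so √3·a = 4r.
r = √3·a/4 = 1.7321 × 3.16 / 4 = 1.37 Å.

1.37 Å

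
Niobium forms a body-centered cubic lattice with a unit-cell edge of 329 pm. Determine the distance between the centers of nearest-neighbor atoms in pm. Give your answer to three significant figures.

In a BCC structure, atoms touch along the body diagonal, so √3·a = 4r; the nearest-neighbor distance equals 2r = 0.8660·a.
d = 0.8660 × 329 = 285 pm.

285 pm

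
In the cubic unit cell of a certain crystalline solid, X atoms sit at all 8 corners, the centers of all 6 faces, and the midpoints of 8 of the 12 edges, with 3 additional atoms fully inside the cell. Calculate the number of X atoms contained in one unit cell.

9

Corner atoms are shared by 8 cells (1/8 each), face atoms by 2 (1/2 each), edge atoms by 4 (1/4 each), interior atoms are unshared.
Net atoms = 8 × 1/8 + 6 × 1/2 + 8 × 1/4 + 3 = 1 + 3 + 2 + 3 = 9.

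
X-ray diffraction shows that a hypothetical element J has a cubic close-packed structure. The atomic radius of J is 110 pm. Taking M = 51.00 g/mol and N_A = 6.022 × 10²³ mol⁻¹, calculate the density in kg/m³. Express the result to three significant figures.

In an FCC lattice, atoms touch along the face diagonal, so √2·a = 4r, giving a = 311.1 pm = 3.111 × 10^-8 cm.
With Z = 4, ρ = Z·M/(N_A·a³) = 4 × 51.00 / (6.022 × 10²³ × 3.012 × 10^-23) = 11.25 g/cm³ = 11200 kg/m³.

11200 kg/m³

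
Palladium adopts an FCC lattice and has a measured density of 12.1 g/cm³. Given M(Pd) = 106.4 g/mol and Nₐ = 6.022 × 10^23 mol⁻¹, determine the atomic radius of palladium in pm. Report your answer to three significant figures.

137 pm

For an FCC cell (Z = 4), a³ = Z·M/(N_A·ρ) = 4 × 106.4 / (6.022 × 10²³ × 12.10) = 5.841 × 10^-23 cm³, so a = 3.880 × 10^-8 cm = 388.0 pm.
Atoms touch along the face diagonal, so √2·a = 4r, so r = 0.3536 × a = 137 pm.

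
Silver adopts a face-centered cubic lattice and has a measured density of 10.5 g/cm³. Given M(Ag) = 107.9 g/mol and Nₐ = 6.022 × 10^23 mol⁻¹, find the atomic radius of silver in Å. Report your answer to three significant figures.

For an FCC cell (Z = 4), a³ = Z·M/(N_A·ρ) = 4 × 107.9 / (6.022 × 10²³ × 10.50) = 6.826 × 10^-23 cm³, so a = 4.087 × 10^-8 cm = 4.087 Å.
Atoms touch along the face diagonal, so √2·a = 4r, so r = 0.3536 × a = 1.44 Å.

1.44 Å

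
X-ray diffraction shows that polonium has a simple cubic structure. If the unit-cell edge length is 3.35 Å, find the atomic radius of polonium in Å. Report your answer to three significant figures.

1.68 Å

In a simple cubic lattice, atoms touch along the cell edge, so a = 2r.
r = a/2 = 3.35/2 = 1.68 Å.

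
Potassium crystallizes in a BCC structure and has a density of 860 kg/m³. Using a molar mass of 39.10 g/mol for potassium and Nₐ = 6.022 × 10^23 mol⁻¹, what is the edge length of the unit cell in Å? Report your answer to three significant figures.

5.33 Å

With Z = 2 atoms per BCC cell, a³ = Z·M/(N_A·ρ) = 2 × 39.10 / (6.022 × 10²³ × 0.8600 g/cm³) = 1.510 × 10^-22 cm³.
a = (1.510 × 10^-22)^(1/3) = 5.325 × 10^-8 cm = 5.33 Å.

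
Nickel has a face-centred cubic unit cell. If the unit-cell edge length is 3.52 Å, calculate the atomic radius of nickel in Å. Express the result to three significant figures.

In an FCC lattice, atoms touch along the face diagonal, so √2·a = 4r.
r = √2·a/4 = 1.4142 × 3.52 / 4 = 1.24 Å.

1.24 Å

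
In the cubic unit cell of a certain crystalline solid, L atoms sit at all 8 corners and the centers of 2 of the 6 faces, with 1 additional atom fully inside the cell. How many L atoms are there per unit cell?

3

Corner atoms are shared by 8 cells (1/8 each), face atoms by 2 (1/2 each), interior atoms are unshared.
Net atoms = 8 × 1/8 + 2 × 1/2 + 1 = 1 + 1 + 1 = 3.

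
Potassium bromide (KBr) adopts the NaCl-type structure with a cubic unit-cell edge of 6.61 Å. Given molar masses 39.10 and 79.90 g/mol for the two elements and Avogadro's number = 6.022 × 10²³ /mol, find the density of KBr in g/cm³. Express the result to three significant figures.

The NaCl-type structure contains Z = 4 formula units per cell; M(KBr) = 39.10 + 79.90 = 119.0 g/mol.
a³ = (6.610 × 10^-8 cm)³ = 2.888 × 10^-22 cm³.
ρ = 4 × 119.0 / (6.022 × 10²³ × 2.888 × 10^-22) = 2.737 g/cm³.

2.74 g/cm³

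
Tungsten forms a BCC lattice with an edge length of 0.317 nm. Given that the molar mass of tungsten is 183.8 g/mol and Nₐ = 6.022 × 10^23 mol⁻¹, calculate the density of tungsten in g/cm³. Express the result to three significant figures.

A BCC unit cell contains Z = 2 atoms.
Cell volume: a³ = (0.317 nm)³ = (3.170 × 10^-8 cm)³ = 3.186 × 10^-23 cm³.
ρ = Z·M/(N_A·a³) = 2 × 183.8 / (6.022 × 10²³ × 3.186 × 10^-23) = 19.16 g/cm³.

19.2 g/cm³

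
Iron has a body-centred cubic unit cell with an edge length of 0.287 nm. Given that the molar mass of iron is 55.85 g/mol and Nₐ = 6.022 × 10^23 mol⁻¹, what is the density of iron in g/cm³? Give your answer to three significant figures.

A BCC unit cell contains Z = 2 atoms.
Cell volume: a³ = (0.287 nm)³ = (2.870 × 10^-8 cm)³ = 2.364 × 10^-23 cm³.
ρ = Z·M/(N_A·a³) = 2 × 55.85 / (6.022 × 10²³ × 2.364 × 10^-23) = 7.846 g/cm³.

7.85 g/cm³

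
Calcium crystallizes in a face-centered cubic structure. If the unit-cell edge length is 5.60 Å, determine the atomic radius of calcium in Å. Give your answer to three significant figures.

In an FCC lattice, atoms touch along the face diagonal, so √2·a = 4r.
r = √2·a/4 = 1.4142 × 5.60 / 4 = 1.98 Å.

1.98 Å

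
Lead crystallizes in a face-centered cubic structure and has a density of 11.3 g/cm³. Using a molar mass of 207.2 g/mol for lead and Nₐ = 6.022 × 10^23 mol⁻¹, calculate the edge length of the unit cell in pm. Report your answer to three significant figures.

With Z = 4 atoms per FCC cell, a³ = Z·M/(N_A·ρ) = 4 × 207.2 / (6.022 × 10²³ × 11.30 g/cm³) = 1.218 × 10^-22 cm³.
a = (1.218 × 10^-22)^(1/3) = 4.957 × 10^-8 cm = 496 pm.

496 pm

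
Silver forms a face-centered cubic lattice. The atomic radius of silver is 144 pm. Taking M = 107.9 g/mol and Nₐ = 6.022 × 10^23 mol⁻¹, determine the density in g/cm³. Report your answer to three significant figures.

In an FCC lattice, atoms touch along the face diagonal, so √2·a = 4r, giving a = 407.3 pm = 4.073 × 10^-8 cm.
With Z = 4, ρ = Z·M/(N_A·a³) = 4 × 107.9 / (6.022 × 10²³ × 6.757 × 10^-23) = 10.61 g/cm³.

10.6 g/cm³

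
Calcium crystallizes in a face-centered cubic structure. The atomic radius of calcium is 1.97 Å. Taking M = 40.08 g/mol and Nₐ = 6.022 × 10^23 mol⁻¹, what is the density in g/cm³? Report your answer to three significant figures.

In an FCC lattice, atoms touch along the face diagonal, so √2·a = 4r, giving a = 5.572 Å = 5.572 × 10^-8 cm.
With Z = 4, ρ = Z·M/(N_A·a³) = 4 × 40.08 / (6.022 × 10²³ × 1.730 × 10^-22) = 1.539 g/cm³.

1.54 g/cm³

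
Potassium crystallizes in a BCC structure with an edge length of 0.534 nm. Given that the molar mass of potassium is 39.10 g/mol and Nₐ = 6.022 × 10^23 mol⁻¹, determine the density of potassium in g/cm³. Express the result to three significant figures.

A BCC unit cell contains Z = 2 atoms.
Cell volume: a³ = (0.534 nm)³ = (5.340 × 10^-8 cm)³ = 1.523 × 10^-22 cm³.
ρ = Z·M/(N_A·a³) = 2 × 39.10 / (6.022 × 10²³ × 1.523 × 10^-22) = 0.8528 g/cm³.

0.853 g/cm³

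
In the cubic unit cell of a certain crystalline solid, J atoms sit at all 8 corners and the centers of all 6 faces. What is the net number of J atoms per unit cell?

4

Corner atoms are shared by 8 cells (1/8 each), face atoms by 2 (1/2 each).
Net atoms = 8 × 1/8 + 6 × 1/2 = 1 + 3 = 4.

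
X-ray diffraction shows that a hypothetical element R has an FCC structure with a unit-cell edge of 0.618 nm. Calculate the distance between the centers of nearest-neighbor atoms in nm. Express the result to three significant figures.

In an FCC structure, atoms touch along the face diagonal, so √2·a = 4r; the nearest-neighbor distance equals 2r = 0.7071·a.
d = 0.7071 × 0.618 = 0.437 nm.

0.437 nm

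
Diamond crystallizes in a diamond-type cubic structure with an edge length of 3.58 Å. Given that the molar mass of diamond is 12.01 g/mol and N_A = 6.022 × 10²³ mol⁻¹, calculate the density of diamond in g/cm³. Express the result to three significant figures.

A diamond cubic unit cell contains Z = 8 atoms.
Cell volume: a³ = (3.58 Å)³ = (3.580 × 10^-8 cm)³ = 4.588 × 10^-23 cm³.
ρ = Z·M/(N_A·a³) = 8 × 12.01 / (6.022 × 10²³ × 4.588 × 10^-23) = 3.477 g/cm³.

3.48 g/cm³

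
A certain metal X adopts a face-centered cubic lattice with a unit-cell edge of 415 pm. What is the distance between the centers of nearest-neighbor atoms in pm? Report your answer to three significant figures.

In an FCC structure, atoms touch along the face diagonal, so √2·a = 4r; the nearest-neighbor distance equals 2r = 0.7071·a.
d = 0.7071 × 415 = 293 pm.

293 pm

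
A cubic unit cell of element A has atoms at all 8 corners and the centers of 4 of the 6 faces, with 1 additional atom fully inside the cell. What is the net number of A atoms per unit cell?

4

Corner atoms are shared by 8 cells (1/8 each), face atoms by 2 (1/2 each), interior atoms are unshared.
Net atoms = 8 × 1/8 + 4 × 1/2 + 1 = 1 + 2 + 1 = 4.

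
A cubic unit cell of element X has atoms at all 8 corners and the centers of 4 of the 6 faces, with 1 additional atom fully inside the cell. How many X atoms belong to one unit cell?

Corner atoms are shared by 8 cells (1/8 each), face atoms by 2 (1/2 each), interior atoms are unshared.
Net atoms = 8 × 1/8 + 4 × 1/2 + 1 = 1 + 2 + 1 = 4.

4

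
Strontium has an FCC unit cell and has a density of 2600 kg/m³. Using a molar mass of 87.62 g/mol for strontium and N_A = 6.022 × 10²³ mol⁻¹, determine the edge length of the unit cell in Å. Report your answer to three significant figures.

6.07 Å

With Z = 4 atoms per FCC cell, a³ = Z·M/(N_A·ρ) = 4 × 87.62 / (6.022 × 10²³ × 2.600 g/cm³) = 2.238 × 10^-22 cm³.
a = (2.238 × 10^-22)^(1/3) = 6.072 × 10^-8 cm = 6.07 Å.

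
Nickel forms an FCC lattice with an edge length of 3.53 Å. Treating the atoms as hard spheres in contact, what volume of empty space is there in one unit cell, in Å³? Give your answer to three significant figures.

11.4 Å³

In an FCC lattice atoms touch along the face diagonal, so √2·a = 4r, so r = 0.3536a = 1.248 Å.
V_cell = a³ = 43.99 Å³; V_atoms = 4 × (4/3)πr³ = 32.57 Å³.
Empty space = 43.99 − 32.57 = 11.4 Å³.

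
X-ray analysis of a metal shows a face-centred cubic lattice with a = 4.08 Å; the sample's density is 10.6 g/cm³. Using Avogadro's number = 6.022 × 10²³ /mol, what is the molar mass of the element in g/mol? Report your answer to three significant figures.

An FCC cell has Z = 4 atoms; a = 4.080 × 10^-8 cm.
M = ρ·N_A·a³/Z = 10.6 × 6.022 × 10²³ × 6.792 × 10^-23 / 4 = 108 g/mol.

108 g/mol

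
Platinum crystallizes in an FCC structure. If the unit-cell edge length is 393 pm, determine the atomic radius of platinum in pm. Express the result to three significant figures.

139 pm

In an FCC lattice, atoms touch along the face diagonal, so √2·a = 4r.
r = √2·a/4 = 1.4142 × 393 / 4 = 139 pm.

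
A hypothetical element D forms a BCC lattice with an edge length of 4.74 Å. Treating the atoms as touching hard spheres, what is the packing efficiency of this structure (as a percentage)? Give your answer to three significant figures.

68.0%

In a BCC lattice atoms touch along the body diagonal, so √3·a = 4r, so r = 0.4330a = 2.052 Å.
Packing fraction = Z·(4/3)πr³ / a³ = 2 × (4/3)π × (2.052)³ / (4.74)³ = 0.6802 = 68.0%.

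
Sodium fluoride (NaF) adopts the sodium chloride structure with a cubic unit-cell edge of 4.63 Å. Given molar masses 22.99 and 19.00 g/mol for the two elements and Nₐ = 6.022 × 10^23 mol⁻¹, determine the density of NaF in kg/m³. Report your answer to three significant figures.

The sodium chloride structure contains Z = 4 formula units per cell; M(NaF) = 22.99 + 19.00 = 41.99 g/mol.
a³ = (4.630 × 10^-8 cm)³ = 9.925 × 10^-23 cm³.
ρ = 4 × 41.99 / (6.022 × 10²³ × 9.925 × 10^-23) = 2.810 g/cm³ = 2810 kg/m³.

2810 kg/m³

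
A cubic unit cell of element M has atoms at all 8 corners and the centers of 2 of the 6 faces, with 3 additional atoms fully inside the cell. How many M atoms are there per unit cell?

Corner atoms are shared by 8 cells (1/8 each), face atoms by 2 (1/2 each), interior atoms are unshared.
Net atoms = 8 × 1/8 + 2 × 1/2 + 3 = 1 + 1 + 3 = 5.

5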